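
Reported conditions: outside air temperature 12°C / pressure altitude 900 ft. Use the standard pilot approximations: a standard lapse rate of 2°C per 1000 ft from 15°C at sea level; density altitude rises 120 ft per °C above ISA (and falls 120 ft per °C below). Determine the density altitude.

ISA temperature at 900 ft = 15 − 2 × (900/1000) = 13.2°C.
ISA deviation = 12 − 13.2 = -1.2°C.
Density altitude = 900 + 120 × (-1.2) = 900 + (-144) = 756 ft.

756 ft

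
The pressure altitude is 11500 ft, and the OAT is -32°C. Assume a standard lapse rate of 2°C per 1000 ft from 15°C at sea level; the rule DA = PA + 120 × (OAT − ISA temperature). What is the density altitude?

8620 ft

ISA temperature at 11500 ft = 15 − 2 × (11500/1000) = -8°C.
ISA deviation = -32 − (-8) = -24°C.
Density altitude = 11500 + 120 × (-24) = 11500 + (-2880) = 8620 ft.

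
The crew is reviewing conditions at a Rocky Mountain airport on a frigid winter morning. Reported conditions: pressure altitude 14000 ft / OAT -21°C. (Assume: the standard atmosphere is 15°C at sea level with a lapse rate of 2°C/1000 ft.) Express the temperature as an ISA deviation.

ISA-8°C

ISA temperature at 14000 ft = 15 − 2 × (14000/1000) = -13°C.
Deviation = OAT − ISA = -21 − (-13) = -8°C.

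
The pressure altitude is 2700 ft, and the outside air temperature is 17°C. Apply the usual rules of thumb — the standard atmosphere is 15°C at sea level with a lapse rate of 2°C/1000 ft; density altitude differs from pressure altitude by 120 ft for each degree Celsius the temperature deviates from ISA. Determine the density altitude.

ISA temperature at 2700 ft = 15 − 2 × (2700/1000) = 9.6°C.
ISA deviation = 17 − 9.6 = +7.4°C.
Density altitude = 2700 + 120 × (7.4) = 2700 + (+888) = 3588 ft.

3588 ft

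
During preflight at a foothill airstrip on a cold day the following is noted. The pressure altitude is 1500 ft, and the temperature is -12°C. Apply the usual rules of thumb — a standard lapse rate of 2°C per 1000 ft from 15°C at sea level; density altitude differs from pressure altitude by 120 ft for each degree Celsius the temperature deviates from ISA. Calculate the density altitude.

-1380 ft

ISA temperature at 1500 ft = 15 − 2 × (1500/1000) = 12°C.
ISA deviation = -12 − 12 = -24°C.
Density altitude = 1500 + 120 × (-24) = 1500 + (-2880) = -1380 ft.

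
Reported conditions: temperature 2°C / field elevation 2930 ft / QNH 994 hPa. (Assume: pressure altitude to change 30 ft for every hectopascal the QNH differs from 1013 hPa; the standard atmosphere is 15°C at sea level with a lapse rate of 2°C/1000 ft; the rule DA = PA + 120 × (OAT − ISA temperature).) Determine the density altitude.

Pressure altitude = 2930 + (1013 − 994) × 30 = 2930 + (+570) = 3500 ft.
ISA temperature at 3500 ft = 15 − 2 × (3500/1000) = 8°C.
ISA deviation = 2 − 8 = -6°C.
Density altitude = 3500 + 120 × (-6) = 2780 ft.

2780 ft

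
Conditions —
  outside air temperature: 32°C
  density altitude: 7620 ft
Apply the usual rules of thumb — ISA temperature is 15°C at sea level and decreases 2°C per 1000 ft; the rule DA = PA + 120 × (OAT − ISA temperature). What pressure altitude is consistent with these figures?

4500 ft

DA = PA + 120 × (OAT − (15 − 2·PA/1000)) = PA + 120·OAT − 1800 + 0.24·PA = 1.24·PA + 120·OAT − 1800.
So 1.24·PA = 7620 − 120 × 32 + 1800 = 5580.
PA = 5580 / 1.24 = 4500 ft.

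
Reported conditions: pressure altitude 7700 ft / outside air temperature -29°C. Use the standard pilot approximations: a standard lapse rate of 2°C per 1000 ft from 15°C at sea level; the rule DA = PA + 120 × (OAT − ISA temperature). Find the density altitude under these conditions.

ISA temperature at 7700 ft = 15 − 2 × (7700/1000) = -0.4°C.
ISA deviation = -29 − (-0.4) = -28.6°C.
Density altitude = 7700 + 120 × (-28.6) = 7700 + (-3432) = 4268 ft.

4268 ft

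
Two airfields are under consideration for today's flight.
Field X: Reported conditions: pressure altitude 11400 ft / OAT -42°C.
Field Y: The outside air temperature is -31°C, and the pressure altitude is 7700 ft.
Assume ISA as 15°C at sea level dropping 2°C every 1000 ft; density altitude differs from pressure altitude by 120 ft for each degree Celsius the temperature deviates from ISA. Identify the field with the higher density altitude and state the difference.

Field X: ISA temp = -7.8°C, deviation -34.2°C, DA = 11400 + 120 × (-34.2) = 7296 ft.
Field Y: ISA temp = -0.4°C, deviation -30.6°C, DA = 7700 + 120 × (-30.6) = 4028 ft.
Field X is higher by 7296 − 4028 = 3268 ft.

Field X by 3268 ft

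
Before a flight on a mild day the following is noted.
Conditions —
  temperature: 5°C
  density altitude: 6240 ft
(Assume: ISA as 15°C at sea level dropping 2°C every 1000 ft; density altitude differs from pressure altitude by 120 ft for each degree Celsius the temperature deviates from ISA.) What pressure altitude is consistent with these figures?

DA = PA + 120 × (OAT − (15 − 2·PA/1000)) = PA + 120·OAT − 1800 + 0.24·PA = 1.24·PA + 120·OAT − 1800.
So 1.24·PA = 6240 − 120 × 5 + 1800 = 7440.
PA = 7440 / 1.24 = 6000 ft.

6000 ft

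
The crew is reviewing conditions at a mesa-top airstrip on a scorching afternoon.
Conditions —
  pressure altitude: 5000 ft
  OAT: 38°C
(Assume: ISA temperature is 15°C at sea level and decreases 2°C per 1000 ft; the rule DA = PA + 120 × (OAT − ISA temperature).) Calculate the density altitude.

ISA temperature at 5000 ft = 15 − 2 × (5000/1000) = 5°C.
ISA deviation = 38 − 5 = +33°C.
Density altitude = 5000 + 120 × (33) = 5000 + (+3960) = 8960 ft.

8960 ft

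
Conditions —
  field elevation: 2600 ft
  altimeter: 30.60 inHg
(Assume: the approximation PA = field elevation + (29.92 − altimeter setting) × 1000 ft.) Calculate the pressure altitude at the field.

Pressure correction = (29.92 − 30.60) × 1000 = -680 ft.
Pressure altitude = 2600 + (-680) = 1920 ft.

1920 ft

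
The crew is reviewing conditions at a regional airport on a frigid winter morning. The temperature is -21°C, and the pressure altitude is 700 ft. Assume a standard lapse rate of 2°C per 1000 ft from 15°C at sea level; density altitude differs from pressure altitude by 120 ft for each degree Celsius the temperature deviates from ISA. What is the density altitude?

ISA temperature at 700 ft = 15 − 2 × (700/1000) = 13.6°C.
ISA deviation = -21 − 13.6 = -34.6°C.
Density altitude = 700 + 120 × (-34.6) = 700 + (-4152) = -3452 ft.

-3452 ft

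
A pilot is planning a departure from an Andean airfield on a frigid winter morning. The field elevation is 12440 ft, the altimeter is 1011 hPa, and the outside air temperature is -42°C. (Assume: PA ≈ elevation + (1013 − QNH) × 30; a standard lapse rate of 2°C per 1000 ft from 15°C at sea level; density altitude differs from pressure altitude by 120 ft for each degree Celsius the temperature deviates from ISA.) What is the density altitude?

Pressure altitude = 12440 + (1013 − 1011) × 30 = 12440 + (+60) = 12500 ft.
ISA temperature at 12500 ft = 15 − 2 × (12500/1000) = -10°C.
ISA deviation = -42 − (-10) = -32°C.
Density altitude = 12500 + 120 × (-32) = 8660 ft.

8660 ft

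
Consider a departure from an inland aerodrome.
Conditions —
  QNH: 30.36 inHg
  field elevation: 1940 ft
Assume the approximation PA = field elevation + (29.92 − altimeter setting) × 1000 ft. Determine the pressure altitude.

1500 ft

Pressure correction = (29.92 − 30.36) × 1000 = -440 ft.
Pressure altitude = 1940 + (-440) = 1500 ft.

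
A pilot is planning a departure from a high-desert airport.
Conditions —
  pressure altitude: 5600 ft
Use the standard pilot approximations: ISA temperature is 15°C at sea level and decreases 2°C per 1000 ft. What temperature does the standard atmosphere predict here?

ISA temperature = 15 − 2 × (5600/1000) = 15 − 11.2 = 3.8°C.

3.8°C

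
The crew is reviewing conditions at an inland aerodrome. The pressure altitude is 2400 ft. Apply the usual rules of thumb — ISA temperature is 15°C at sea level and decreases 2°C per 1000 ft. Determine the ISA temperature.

10.2°C

ISA temperature = 15 − 2 × (2400/1000) = 15 − 4.8 = 10.2°C.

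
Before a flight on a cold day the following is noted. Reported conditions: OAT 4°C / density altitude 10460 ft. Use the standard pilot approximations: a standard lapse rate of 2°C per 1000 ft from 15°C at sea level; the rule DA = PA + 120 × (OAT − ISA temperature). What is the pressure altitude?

DA = PA + 120 × (OAT − (15 − 2·PA/1000)) = PA + 120·OAT − 1800 + 0.24·PA = 1.24·PA + 120·OAT − 1800.
So 1.24·PA = 10460 − 120 × 4 + 1800 = 11780.
PA = 11780 / 1.24 = 9500 ft.

9500 ft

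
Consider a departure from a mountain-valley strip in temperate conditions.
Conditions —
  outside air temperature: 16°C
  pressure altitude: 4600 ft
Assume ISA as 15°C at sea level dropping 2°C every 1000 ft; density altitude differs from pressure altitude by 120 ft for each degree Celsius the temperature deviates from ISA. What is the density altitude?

5824 ft

ISA temperature at 4600 ft = 15 − 2 × (4600/1000) = 5.8°C.
ISA deviation = 16 − 5.8 = +10.2°C.
Density altitude = 4600 + 120 × (10.2) = 4600 + (+1224) = 5824 ft.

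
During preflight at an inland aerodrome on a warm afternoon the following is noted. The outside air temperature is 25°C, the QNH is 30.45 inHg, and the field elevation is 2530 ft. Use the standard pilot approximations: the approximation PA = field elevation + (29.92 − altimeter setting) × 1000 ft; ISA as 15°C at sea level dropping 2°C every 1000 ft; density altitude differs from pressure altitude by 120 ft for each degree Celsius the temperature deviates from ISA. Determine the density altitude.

3680 ft

Pressure altitude = 2530 + (29.92 − 30.45) × 1000 = 2530 + (-530) = 2000 ft.
ISA temperature at 2000 ft = 15 − 2 × (2000/1000) = 11°C.
ISA deviation = 25 − 11 = +14°C.
Density altitude = 2000 + 120 × (14) = 3680 ft.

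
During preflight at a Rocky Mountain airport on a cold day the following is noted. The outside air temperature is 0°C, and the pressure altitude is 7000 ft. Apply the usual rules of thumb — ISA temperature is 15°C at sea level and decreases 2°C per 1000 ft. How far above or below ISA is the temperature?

ISA-1°C

ISA temperature at 7000 ft = 15 − 2 × (7000/1000) = 1°C.
Deviation = OAT − ISA = 0 − 1 = -1°C.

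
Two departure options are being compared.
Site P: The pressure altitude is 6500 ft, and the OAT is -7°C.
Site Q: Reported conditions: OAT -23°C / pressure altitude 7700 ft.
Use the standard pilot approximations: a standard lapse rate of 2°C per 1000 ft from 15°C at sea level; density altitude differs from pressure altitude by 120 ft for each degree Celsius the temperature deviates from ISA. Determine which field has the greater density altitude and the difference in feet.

Site P by 432 ft

Site P: ISA temp = 2°C, deviation -9°C, DA = 6500 + 120 × (-9) = 5420 ft.
Site Q: ISA temp = -0.4°C, deviation -22.6°C, DA = 7700 + 120 × (-22.6) = 4988 ft.
Site P is higher by 5420 − 4988 = 432 ft.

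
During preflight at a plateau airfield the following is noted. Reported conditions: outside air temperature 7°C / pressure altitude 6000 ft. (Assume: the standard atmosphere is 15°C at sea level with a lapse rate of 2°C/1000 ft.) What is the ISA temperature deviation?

ISA+4°C

ISA temperature at 6000 ft = 15 − 2 × (6000/1000) = 3°C.
Deviation = OAT − ISA = 7 − 3 = +4°C.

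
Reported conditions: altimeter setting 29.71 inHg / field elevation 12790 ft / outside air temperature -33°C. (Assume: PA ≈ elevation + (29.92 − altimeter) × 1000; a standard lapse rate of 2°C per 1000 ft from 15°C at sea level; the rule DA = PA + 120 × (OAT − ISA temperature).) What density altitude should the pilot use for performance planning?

Pressure altitude = 12790 + (29.92 − 29.71) × 1000 = 12790 + (+210) = 13000 ft.
ISA temperature at 13000 ft = 15 − 2 × (13000/1000) = -11°C.
ISA deviation = -33 − (-11) = -22°C.
Density altitude = 13000 + 120 × (-22) = 10360 ft.

10360 ft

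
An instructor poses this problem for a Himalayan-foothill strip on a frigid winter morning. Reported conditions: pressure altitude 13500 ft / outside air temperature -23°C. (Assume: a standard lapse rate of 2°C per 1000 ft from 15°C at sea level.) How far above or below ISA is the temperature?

ISA-11°C

ISA temperature at 13500 ft = 15 − 2 × (13500/1000) = -12°C.
Deviation = OAT − ISA = -23 − (-12) = -11°C.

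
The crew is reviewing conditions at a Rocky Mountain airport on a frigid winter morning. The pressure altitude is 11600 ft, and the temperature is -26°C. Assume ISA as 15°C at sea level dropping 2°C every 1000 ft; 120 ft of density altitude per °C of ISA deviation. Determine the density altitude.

ISA temperature at 11600 ft = 15 − 2 × (11600/1000) = -8.2°C.
ISA deviation = -26 − (-8.2) = -17.8°C.
Density altitude = 11600 + 120 × (-17.8) = 11600 + (-2136) = 9464 ft.

9464 ft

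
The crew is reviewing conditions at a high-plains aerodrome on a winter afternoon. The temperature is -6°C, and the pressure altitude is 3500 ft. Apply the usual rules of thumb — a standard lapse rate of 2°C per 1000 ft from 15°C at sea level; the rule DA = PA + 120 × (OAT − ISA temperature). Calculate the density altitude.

ISA temperature at 3500 ft = 15 − 2 × (3500/1000) = 8°C.
ISA deviation = -6 − 8 = -14°C.
Density altitude = 3500 + 120 × (-14) = 3500 + (-1680) = 1820 ft.

1820 ft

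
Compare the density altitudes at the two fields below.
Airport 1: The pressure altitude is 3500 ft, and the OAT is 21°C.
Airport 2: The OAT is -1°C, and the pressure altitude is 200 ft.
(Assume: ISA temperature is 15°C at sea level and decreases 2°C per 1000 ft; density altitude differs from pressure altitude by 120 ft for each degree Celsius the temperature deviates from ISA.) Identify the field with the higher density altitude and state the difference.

Airport 1: ISA temp = 8°C, deviation +13°C, DA = 3500 + 120 × 13 = 5060 ft.
Airport 2: ISA temp = 14.6°C, deviation -15.6°C, DA = 200 + 120 × (-15.6) = -1672 ft.
Airport 1 is higher by 5060 − (-1672) = 6732 ft.

Airport 1 by 6732 ft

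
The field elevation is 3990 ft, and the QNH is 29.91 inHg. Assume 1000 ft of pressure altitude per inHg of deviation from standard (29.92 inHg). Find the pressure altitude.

4000 ft

Pressure correction = (29.92 − 29.91) × 1000 = +10 ft.
Pressure altitude = 3990 + (+10) = 4000 ft.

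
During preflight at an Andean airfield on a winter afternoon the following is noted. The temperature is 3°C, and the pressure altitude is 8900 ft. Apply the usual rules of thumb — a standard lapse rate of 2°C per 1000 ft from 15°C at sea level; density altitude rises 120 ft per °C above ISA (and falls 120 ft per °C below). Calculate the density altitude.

9596 ft

ISA temperature at 8900 ft = 15 − 2 × (8900/1000) = -2.8°C.
ISA deviation = 3 − (-2.8) = +5.8°C.
Density altitude = 8900 + 120 × (5.8) = 8900 + (+696) = 9596 ft.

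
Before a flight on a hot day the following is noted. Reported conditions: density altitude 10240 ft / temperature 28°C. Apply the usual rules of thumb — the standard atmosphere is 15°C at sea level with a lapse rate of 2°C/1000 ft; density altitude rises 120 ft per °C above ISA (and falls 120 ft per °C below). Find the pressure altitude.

7000 ft

DA = PA + 120 × (OAT − (15 − 2·PA/1000)) = PA + 120·OAT − 1800 + 0.24·PA = 1.24·PA + 120·OAT − 1800.
So 1.24·PA = 10240 − 120 × 28 + 1800 = 8680.
PA = 8680 / 1.24 = 7000 ft.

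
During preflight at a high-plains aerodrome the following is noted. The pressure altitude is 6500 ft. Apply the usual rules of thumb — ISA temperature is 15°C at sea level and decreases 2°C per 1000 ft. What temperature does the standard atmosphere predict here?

2°C

ISA temperature = 15 − 2 × (6500/1000) = 15 − 13 = 2°C.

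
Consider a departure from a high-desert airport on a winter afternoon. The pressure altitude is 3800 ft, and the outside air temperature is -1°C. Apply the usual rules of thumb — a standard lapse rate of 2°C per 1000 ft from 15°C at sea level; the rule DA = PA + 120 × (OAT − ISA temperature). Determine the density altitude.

2792 ft

ISA temperature at 3800 ft = 15 − 2 × (3800/1000) = 7.4°C.
ISA deviation = -1 − 7.4 = -8.4°C.
Density altitude = 3800 + 120 × (-8.4) = 3800 + (-1008) = 2792 ft.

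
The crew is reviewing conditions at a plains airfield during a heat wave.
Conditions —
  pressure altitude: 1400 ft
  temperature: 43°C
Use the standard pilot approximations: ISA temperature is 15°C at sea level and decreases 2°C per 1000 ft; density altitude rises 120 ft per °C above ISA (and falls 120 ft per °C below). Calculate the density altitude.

5096 ft

ISA temperature at 1400 ft = 15 − 2 × (1400/1000) = 12.2°C.
ISA deviation = 43 − 12.2 = +30.8°C.
Density altitude = 1400 + 120 × (30.8) = 1400 + (+3696) = 5096 ft.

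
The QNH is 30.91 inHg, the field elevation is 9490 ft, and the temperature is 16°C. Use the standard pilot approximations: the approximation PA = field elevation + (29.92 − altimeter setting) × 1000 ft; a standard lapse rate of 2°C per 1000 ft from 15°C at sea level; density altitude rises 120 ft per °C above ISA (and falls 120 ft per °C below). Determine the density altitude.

10660 ft

Pressure altitude = 9490 + (29.92 − 30.91) × 1000 = 9490 + (-990) = 8500 ft.
ISA temperature at 8500 ft = 15 − 2 × (8500/1000) = -2°C.
ISA deviation = 16 − (-2) = +18°C.
Density altitude = 8500 + 120 × (18) = 10660 ft.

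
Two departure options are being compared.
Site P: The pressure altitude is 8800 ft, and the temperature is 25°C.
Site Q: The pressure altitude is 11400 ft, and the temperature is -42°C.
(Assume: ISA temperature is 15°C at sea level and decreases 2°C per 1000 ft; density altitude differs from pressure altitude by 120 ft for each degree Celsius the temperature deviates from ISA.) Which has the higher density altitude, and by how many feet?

Site P: ISA temp = -2.6°C, deviation +27.6°C, DA = 8800 + 120 × 27.6 = 12112 ft.
Site Q: ISA temp = -7.8°C, deviation -34.2°C, DA = 11400 + 120 × (-34.2) = 7296 ft.
Site P is higher by 12112 − 7296 = 4816 ft.

Site P by 4816 ft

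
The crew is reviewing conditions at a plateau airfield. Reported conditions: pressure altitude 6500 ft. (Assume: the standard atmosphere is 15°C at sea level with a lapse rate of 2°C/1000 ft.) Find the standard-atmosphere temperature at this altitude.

2°C

ISA temperature = 15 − 2 × (6500/1000) = 15 − 13 = 2°C.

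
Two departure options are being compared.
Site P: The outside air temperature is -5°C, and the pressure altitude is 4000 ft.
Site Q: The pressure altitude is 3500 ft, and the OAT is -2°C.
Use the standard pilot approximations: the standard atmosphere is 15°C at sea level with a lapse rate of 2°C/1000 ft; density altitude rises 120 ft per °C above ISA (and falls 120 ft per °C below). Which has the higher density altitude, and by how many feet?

Site P: ISA temp = 7°C, deviation -12°C, DA = 4000 + 120 × (-12) = 2560 ft.
Site Q: ISA temp = 8°C, deviation -10°C, DA = 3500 + 120 × (-10) = 2300 ft.
Site P is higher by 2560 − 2300 = 260 ft.

Site P by 260 ft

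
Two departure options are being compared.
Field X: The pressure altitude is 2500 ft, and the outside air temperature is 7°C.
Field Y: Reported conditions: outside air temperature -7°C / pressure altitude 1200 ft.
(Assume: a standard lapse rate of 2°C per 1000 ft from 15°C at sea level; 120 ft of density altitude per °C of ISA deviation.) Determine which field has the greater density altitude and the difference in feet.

Field X: ISA temp = 10°C, deviation -3°C, DA = 2500 + 120 × (-3) = 2140 ft.
Field Y: ISA temp = 12.6°C, deviation -19.6°C, DA = 1200 + 120 × (-19.6) = -1152 ft.
Field X is higher by 2140 − (-1152) = 3292 ft.

Field X by 3292 ft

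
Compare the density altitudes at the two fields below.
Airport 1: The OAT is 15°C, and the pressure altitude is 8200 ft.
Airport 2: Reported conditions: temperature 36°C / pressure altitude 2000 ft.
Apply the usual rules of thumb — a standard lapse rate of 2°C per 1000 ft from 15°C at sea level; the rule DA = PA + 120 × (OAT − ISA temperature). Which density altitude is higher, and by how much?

Airport 1 by 5168 ft

Airport 1: ISA temp = -1.4°C, deviation +16.4°C, DA = 8200 + 120 × 16.4 = 10168 ft.
Airport 2: ISA temp = 11°C, deviation +25°C, DA = 2000 + 120 × 25 = 5000 ft.
Airport 1 is higher by 10168 − 5000 = 5168 ft.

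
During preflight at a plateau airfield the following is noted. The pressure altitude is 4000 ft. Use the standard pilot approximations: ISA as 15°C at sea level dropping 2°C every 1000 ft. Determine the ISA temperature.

7°C

ISA temperature = 15 − 2 × (4000/1000) = 15 − 8 = 7°C.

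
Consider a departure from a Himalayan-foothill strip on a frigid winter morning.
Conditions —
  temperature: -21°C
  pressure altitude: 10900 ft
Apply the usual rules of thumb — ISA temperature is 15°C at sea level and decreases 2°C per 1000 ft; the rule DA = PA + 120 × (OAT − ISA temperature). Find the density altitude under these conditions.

ISA temperature at 10900 ft = 15 − 2 × (10900/1000) = -6.8°C.
ISA deviation = -21 − (-6.8) = -14.2°C.
Density altitude = 10900 + 120 × (-14.2) = 10900 + (-1704) = 9196 ft.

9196 ft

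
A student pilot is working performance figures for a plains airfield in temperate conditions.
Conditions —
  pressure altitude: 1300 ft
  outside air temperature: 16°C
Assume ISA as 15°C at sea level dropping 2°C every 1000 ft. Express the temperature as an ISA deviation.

ISA temperature at 1300 ft = 15 − 2 × (1300/1000) = 12.4°C.
Deviation = OAT − ISA = 16 − 12.4 = +3.6°C.

ISA+3.6°C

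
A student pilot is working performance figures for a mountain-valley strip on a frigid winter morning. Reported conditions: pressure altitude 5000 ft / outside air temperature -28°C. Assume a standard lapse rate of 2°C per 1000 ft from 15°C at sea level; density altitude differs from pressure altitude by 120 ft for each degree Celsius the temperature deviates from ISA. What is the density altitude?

1040 ft

ISA temperature at 5000 ft = 15 − 2 × (5000/1000) = 5°C.
ISA deviation = -28 − 5 = -33°C.
Density altitude = 5000 + 120 × (-33) = 5000 + (-3960) = 1040 ft.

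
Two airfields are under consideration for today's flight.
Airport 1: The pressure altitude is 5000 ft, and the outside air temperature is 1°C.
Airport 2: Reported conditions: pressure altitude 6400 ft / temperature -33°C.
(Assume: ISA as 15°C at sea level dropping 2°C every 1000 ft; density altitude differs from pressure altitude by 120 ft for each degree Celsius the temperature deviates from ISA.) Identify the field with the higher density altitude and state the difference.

Airport 1 by 2344 ft

Airport 1: ISA temp = 5°C, deviation -4°C, DA = 5000 + 120 × (-4) = 4520 ft.
Airport 2: ISA temp = 2.2°C, deviation -35.2°C, DA = 6400 + 120 × (-35.2) = 2176 ft.
Airport 1 is higher by 4520 − 2176 = 2344 ft.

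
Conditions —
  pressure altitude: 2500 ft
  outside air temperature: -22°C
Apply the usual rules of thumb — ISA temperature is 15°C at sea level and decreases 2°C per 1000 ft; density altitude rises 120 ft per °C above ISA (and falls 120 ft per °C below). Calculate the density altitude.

-1340 ft

ISA temperature at 2500 ft = 15 − 2 × (2500/1000) = 10°C.
ISA deviation = -22 − 10 = -32°C.
Density altitude = 2500 + 120 × (-32) = 2500 + (-3840) = -1340 ft.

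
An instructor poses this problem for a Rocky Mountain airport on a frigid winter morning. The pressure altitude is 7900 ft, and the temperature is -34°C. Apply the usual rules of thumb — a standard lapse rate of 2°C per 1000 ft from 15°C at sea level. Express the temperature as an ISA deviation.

ISA temperature at 7900 ft = 15 − 2 × (7900/1000) = -0.8°C.
Deviation = OAT − ISA = -34 − (-0.8) = -33.2°C.

ISA-33.2°C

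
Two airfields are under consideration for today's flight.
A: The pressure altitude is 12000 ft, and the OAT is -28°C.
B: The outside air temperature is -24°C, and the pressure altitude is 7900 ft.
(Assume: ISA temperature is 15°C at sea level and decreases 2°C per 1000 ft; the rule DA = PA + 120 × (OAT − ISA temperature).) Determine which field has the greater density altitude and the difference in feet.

A by 4604 ft

A: ISA temp = -9°C, deviation -19°C, DA = 12000 + 120 × (-19) = 9720 ft.
B: ISA temp = -0.8°C, deviation -23.2°C, DA = 7900 + 120 × (-23.2) = 5116 ft.
A is higher by 9720 − 5116 = 4604 ft.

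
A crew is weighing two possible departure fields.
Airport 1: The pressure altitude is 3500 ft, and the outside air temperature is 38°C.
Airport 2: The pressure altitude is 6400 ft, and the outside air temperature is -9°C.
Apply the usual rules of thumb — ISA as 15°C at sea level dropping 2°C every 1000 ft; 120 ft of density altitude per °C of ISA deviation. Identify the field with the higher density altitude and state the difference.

Airport 1: ISA temp = 8°C, deviation +30°C, DA = 3500 + 120 × 30 = 7100 ft.
Airport 2: ISA temp = 2.2°C, deviation -11.2°C, DA = 6400 + 120 × (-11.2) = 5056 ft.
Airport 1 is higher by 7100 − 5056 = 2044 ft.

Airport 1 by 2044 ft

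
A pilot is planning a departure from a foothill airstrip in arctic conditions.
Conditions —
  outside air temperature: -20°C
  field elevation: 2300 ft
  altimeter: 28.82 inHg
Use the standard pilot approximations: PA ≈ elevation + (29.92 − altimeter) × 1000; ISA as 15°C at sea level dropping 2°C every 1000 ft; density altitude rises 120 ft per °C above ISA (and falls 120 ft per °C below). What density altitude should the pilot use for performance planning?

16 ft

Pressure altitude = 2300 + (29.92 − 28.82) × 1000 = 2300 + (+1100) = 3400 ft.
ISA temperature at 3400 ft = 15 − 2 × (3400/1000) = 8.2°C.
ISA deviation = -20 − 8.2 = -28.2°C.
Density altitude = 3400 + 120 × (-28.2) = 16 ft.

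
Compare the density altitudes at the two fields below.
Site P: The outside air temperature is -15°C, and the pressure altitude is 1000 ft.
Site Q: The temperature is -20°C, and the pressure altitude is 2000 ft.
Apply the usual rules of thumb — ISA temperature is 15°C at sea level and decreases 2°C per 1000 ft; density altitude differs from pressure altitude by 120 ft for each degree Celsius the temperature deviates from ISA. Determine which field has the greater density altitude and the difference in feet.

Site P: ISA temp = 13°C, deviation -28°C, DA = 1000 + 120 × (-28) = -2360 ft.
Site Q: ISA temp = 11°C, deviation -31°C, DA = 2000 + 120 × (-31) = -1720 ft.
Site Q is higher by -1720 − (-2360) = 640 ft.

Site Q by 640 ft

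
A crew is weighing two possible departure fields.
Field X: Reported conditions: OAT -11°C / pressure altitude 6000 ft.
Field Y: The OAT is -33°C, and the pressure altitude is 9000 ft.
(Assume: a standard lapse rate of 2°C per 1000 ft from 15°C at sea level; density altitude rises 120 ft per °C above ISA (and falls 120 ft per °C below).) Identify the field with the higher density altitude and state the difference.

Field Y by 1080 ft

Field X: ISA temp = 3°C, deviation -14°C, DA = 6000 + 120 × (-14) = 4320 ft.
Field Y: ISA temp = -3°C, deviation -30°C, DA = 9000 + 120 × (-30) = 5400 ft.
Field Y is higher by 5400 − 4320 = 1080 ft.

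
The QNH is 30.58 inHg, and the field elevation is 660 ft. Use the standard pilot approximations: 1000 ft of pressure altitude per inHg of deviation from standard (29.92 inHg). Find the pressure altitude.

Pressure correction = (29.92 − 30.58) × 1000 = -660 ft.
Pressure altitude = 660 + (-660) = 0 ft.

0 ft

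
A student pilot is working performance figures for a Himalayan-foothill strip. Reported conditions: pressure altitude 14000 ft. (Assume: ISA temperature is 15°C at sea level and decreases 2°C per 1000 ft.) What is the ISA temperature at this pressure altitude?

-13°C

ISA temperature = 15 − 2 × (14000/1000) = 15 − 28 = -13°C.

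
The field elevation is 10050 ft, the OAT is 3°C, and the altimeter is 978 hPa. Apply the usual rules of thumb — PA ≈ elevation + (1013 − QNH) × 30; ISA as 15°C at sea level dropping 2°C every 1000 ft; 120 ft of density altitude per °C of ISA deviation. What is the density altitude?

Pressure altitude = 10050 + (1013 − 978) × 30 = 10050 + (+1050) = 11100 ft.
ISA temperature at 11100 ft = 15 − 2 × (11100/1000) = -7.2°C.
ISA deviation = 3 − (-7.2) = +10.2°C.
Density altitude = 11100 + 120 × (10.2) = 12324 ft.

12324 ft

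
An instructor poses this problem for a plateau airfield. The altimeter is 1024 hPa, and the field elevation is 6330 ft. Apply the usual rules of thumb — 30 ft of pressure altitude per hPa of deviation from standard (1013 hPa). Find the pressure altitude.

Pressure correction = (1013 − 1024) × 30 = -330 ft.
Pressure altitude = 6330 + (-330) = 6000 ft.

6000 ft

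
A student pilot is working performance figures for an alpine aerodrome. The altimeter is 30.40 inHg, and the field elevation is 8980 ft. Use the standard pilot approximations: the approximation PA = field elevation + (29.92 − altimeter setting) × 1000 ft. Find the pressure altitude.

8500 ft

Pressure correction = (29.92 − 30.40) × 1000 = -480 ft.
Pressure altitude = 8980 + (-480) = 8500 ft.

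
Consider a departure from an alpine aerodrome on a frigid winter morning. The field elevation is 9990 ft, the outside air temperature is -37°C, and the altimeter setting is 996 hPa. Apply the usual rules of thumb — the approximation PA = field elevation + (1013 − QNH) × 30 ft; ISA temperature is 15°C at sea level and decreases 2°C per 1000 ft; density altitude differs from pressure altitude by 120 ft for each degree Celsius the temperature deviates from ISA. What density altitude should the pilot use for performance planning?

6780 ft

Pressure altitude = 9990 + (1013 − 996) × 30 = 9990 + (+510) = 10500 ft.
ISA temperature at 10500 ft = 15 − 2 × (10500/1000) = -6°C.
ISA deviation = -37 − (-6) = -31°C.
Density altitude = 10500 + 120 × (-31) = 6780 ft.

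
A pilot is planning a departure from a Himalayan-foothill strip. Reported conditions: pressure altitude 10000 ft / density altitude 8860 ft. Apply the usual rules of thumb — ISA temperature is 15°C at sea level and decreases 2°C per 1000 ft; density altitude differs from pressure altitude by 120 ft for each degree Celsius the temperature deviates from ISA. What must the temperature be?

-14.5°C

Density altitude − pressure altitude = 8860 − 10000 = -1140 ft.
At 120 ft/°C that is an ISA deviation of -1140/120 = -9.5°C.
ISA temperature at 10000 ft = 15 − 2 × (10000/1000) = -5°C.
OAT = ISA + deviation = -5 + (-9.5) = -14.5°C.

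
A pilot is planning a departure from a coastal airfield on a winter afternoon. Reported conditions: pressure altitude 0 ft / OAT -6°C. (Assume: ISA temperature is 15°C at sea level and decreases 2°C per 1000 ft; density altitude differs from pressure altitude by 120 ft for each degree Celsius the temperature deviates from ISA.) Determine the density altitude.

-2520 ft

ISA temperature at 0 ft = 15 − 2 × (0/1000) = 15°C.
ISA deviation = -6 − 15 = -21°C.
Density altitude = 0 + 120 × (-21) = 0 + (-2520) = -2520 ft.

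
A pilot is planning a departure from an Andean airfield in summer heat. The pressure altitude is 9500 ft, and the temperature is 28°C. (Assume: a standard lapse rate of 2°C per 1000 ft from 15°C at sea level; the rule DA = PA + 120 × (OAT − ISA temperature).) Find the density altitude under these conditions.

13340 ft

ISA temperature at 9500 ft = 15 − 2 × (9500/1000) = -4°C.
ISA deviation = 28 − (-4) = +32°C.
Density altitude = 9500 + 120 × (32) = 9500 + (+3840) = 13340 ft.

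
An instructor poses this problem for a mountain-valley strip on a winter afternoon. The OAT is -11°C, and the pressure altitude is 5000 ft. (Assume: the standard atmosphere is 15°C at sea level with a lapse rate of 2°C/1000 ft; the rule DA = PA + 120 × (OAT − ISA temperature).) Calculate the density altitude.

ISA temperature at 5000 ft = 15 − 2 × (5000/1000) = 5°C.
ISA deviation = -11 − 5 = -16°C.
Density altitude = 5000 + 120 × (-16) = 5000 + (-1920) = 3080 ft.

3080 ft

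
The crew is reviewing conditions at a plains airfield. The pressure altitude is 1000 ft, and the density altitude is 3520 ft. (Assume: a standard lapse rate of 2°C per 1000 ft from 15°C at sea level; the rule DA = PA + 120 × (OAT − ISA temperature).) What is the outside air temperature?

Density altitude − pressure altitude = 3520 − 1000 = +2520 ft.
At 120 ft/°C that is an ISA deviation of 2520/120 = +21°C.
ISA temperature at 1000 ft = 15 − 2 × (1000/1000) = 13°C.
OAT = ISA + deviation = 13 + (+21) = 34°C.

34°C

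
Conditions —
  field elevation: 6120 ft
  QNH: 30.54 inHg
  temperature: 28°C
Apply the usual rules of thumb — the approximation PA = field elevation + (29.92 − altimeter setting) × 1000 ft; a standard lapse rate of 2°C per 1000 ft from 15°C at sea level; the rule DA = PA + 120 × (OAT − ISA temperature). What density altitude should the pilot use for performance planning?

Pressure altitude = 6120 + (29.92 − 30.54) × 1000 = 6120 + (-620) = 5500 ft.
ISA temperature at 5500 ft = 15 − 2 × (5500/1000) = 4°C.
ISA deviation = 28 − 4 = +24°C.
Density altitude = 5500 + 120 × (24) = 8380 ft.

8380 ft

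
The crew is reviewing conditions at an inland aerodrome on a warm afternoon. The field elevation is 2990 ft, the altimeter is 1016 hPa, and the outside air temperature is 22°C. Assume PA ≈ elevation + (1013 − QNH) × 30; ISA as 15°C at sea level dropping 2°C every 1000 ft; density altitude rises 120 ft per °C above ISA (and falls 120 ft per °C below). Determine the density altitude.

4436 ft

Pressure altitude = 2990 + (1013 − 1016) × 30 = 2990 + (-90) = 2900 ft.
ISA temperature at 2900 ft = 15 − 2 × (2900/1000) = 9.2°C.
ISA deviation = 22 − 9.2 = +12.8°C.
Density altitude = 2900 + 120 × (12.8) = 4436 ft.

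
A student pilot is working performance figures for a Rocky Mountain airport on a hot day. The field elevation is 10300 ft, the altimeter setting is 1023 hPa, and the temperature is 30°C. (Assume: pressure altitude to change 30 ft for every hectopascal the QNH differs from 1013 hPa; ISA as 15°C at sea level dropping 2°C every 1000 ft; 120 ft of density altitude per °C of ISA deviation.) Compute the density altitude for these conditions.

Pressure altitude = 10300 + (1013 − 1023) × 30 = 10300 + (-300) = 10000 ft.
ISA temperature at 10000 ft = 15 − 2 × (10000/1000) = -5°C.
ISA deviation = 30 − (-5) = +35°C.
Density altitude = 10000 + 120 × (35) = 14200 ft.

14200 ft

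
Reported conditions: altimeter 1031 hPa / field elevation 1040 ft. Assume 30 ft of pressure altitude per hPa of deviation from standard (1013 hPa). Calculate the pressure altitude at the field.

Pressure correction = (1013 − 1031) × 30 = -540 ft.
Pressure altitude = 1040 + (-540) = 500 ft.

500 ft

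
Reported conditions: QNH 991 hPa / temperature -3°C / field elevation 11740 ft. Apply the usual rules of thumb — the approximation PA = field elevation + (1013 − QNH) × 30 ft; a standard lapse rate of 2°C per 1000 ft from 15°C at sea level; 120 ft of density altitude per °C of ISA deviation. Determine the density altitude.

13216 ft

Pressure altitude = 11740 + (1013 − 991) × 30 = 11740 + (+660) = 12400 ft.
ISA temperature at 12400 ft = 15 − 2 × (12400/1000) = -9.8°C.
ISA deviation = -3 − (-9.8) = +6.8°C.
Density altitude = 12400 + 120 × (6.8) = 13216 ft.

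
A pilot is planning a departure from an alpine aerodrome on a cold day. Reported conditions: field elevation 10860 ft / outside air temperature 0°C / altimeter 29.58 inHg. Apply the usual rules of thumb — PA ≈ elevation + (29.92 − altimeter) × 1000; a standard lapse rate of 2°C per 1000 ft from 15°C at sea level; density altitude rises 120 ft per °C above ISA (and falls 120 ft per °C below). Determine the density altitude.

Pressure altitude = 10860 + (29.92 − 29.58) × 1000 = 10860 + (+340) = 11200 ft.
ISA temperature at 11200 ft = 15 − 2 × (11200/1000) = -7.4°C.
ISA deviation = 0 − (-7.4) = +7.4°C.
Density altitude = 11200 + 120 × (7.4) = 12088 ft.

12088 ft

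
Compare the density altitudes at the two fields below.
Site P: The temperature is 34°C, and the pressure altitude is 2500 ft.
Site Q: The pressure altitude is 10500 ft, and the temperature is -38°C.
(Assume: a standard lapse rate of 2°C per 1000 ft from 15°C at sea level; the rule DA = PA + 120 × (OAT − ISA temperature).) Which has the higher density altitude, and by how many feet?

Site Q by 1280 ft

Site P: ISA temp = 10°C, deviation +24°C, DA = 2500 + 120 × 24 = 5380 ft.
Site Q: ISA temp = -6°C, deviation -32°C, DA = 10500 + 120 × (-32) = 6660 ft.
Site Q is higher by 6660 − 5380 = 1280 ft.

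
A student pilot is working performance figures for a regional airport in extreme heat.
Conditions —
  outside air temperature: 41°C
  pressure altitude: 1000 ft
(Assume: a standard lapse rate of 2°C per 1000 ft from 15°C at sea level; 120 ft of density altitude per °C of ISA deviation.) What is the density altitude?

4360 ft

ISA temperature at 1000 ft = 15 − 2 × (1000/1000) = 13°C.
ISA deviation = 41 − 13 = +28°C.
Density altitude = 1000 + 120 × (28) = 1000 + (+3360) = 4360 ft.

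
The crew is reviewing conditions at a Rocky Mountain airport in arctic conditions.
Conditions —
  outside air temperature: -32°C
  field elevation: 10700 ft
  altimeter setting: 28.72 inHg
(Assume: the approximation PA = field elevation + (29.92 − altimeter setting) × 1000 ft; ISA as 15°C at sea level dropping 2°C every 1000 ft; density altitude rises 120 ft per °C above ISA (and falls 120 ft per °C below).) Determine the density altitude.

9116 ft

Pressure altitude = 10700 + (29.92 − 28.72) × 1000 = 10700 + (+1200) = 11900 ft.
ISA temperature at 11900 ft = 15 − 2 × (11900/1000) = -8.8°C.
ISA deviation = -32 − (-8.8) = -23.2°C.
Density altitude = 11900 + 120 × (-23.2) = 9116 ft.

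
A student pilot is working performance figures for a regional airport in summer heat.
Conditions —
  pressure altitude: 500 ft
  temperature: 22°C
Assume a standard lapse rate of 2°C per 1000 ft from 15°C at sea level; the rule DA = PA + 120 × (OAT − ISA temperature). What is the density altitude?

1460 ft

ISA temperature at 500 ft = 15 − 2 × (500/1000) = 14°C.
ISA deviation = 22 − 14 = +8°C.
Density altitude = 500 + 120 × (8) = 500 + (+960) = 1460 ft.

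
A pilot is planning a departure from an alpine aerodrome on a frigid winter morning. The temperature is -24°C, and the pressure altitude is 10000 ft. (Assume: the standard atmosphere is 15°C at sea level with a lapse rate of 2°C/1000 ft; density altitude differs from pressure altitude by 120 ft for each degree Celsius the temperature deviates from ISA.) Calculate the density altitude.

ISA temperature at 10000 ft = 15 − 2 × (10000/1000) = -5°C.
ISA deviation = -24 − (-5) = -19°C.
Density altitude = 10000 + 120 × (-19) = 10000 + (-2280) = 7720 ft.

7720 ft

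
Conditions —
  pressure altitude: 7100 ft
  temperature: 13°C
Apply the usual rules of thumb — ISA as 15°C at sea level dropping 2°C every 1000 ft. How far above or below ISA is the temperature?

ISA+12.2°C

ISA temperature at 7100 ft = 15 − 2 × (7100/1000) = 0.8°C.
Deviation = OAT − ISA = 13 − 0.8 = +12.2°C.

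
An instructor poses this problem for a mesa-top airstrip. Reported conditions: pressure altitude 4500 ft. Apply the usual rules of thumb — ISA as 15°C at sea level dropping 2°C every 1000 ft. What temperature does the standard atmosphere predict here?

6°C

ISA temperature = 15 − 2 × (4500/1000) = 15 − 9 = 6°C.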